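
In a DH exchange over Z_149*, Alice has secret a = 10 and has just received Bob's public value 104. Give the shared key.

67

Shared key K = 104^10 mod 149.
104^1 ≡ 104 (mod 149)
104^2 = (104^1)^2 ≡ 104^2 = 10816 ≡ 88 (mod 149)
104^4 = (104^2)^2 ≡ 88^2 = 7744 ≡ 145 (mod 149)
104^8 = (104^4)^2 ≡ 145^2 = 21025 ≡ 16 (mod 149)
104^10 = 104^8 · 104^2 ≡ 16 · 88 ≡ 67 (mod 149).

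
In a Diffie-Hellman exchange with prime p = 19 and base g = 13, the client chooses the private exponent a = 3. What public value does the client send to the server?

12

Public value = 13^3 mod 19.
13^1 ≡ 13 (mod 19)
13^2 = (13^1)^2 ≡ 13^2 = 169 ≡ 17 (mod 19)
13^3 = 13^2 · 13^1 ≡ 17 · 13 ≡ 12 (mod 19).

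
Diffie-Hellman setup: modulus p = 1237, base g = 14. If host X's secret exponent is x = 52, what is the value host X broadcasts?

647

Public value = 14^{52} \pmod{1237}.
14^1 ≡ 14 (mod 1237)
14^2 = (14^1)^2 ≡ 14^2 = 196 ≡ 196 (mod 1237)
14^4 = (14^2)^2 ≡ 196^2 = 38416 ≡ 69 (mod 1237)
14^8 = (14^4)^2 ≡ 69^2 = 4761 ≡ 1050 (mod 1237)
14^16 = (14^8)^2 ≡ 1050^2 = 1102500 ≡ 333 (mod 1237)
14^32 = (14^16)^2 ≡ 333^2 = 110889 ≡ 796 (mod 1237)
14^52 = 14^32 · 14^16 · 14^4 ≡ 796 · 333 · 69 ≡ 647 (mod 1237).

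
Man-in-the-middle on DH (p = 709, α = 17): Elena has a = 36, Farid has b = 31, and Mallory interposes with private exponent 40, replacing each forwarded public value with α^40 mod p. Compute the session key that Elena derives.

Elena receives Mallory's public value M = 17^40 mod 709 instead of the honest one.
17^1 ≡ 17 (mod 709)
17^2 = (17^1)^2 ≡ 17^2 = 289 ≡ 289 (mod 709)
17^4 = (17^2)^2 ≡ 289^2 = 83521 ≡ 568 (mod 709)
17^8 = (17^4)^2 ≡ 568^2 = 322624 ≡ 29 (mod 709)
17^16 = (17^8)^2 ≡ 29^2 = 841 ≡ 132 (mod 709)
17^32 = (17^16)^2 ≡ 132^2 = 17424 ≡ 408 (mod 709)
17^40 = 17^32 · 17^8 ≡ 408 · 29 ≡ 488 (mod 709).
So M = 488. Elena computes K = M^36 mod 709.
488^1 ≡ 488 (mod 709)
488^2 = (488^1)^2 ≡ 488^2 = 238144 ≡ 629 (mod 709)
488^4 = (488^2)^2 ≡ 629^2 = 395641 ≡ 19 (mod 709)
488^8 = (488^4)^2 ≡ 19^2 = 361 ≡ 361 (mod 709)
488^16 = (488^8)^2 ≡ 361^2 = 130321 ≡ 574 (mod 709)
488^32 = (488^16)^2 ≡ 574^2 = 329476 ≡ 500 (mod 709)
488^36 = 488^32 · 488^4 ≡ 500 · 19 ≡ 283 (mod 709).

283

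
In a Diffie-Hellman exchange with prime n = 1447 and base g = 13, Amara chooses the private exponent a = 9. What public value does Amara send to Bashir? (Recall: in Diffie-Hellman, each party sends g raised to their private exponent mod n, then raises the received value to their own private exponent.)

Public value = 13^9 mod 1447.
13^1 ≡ 13 (mod 1447)
13^2 = (13^1)^2 ≡ 13^2 = 169 ≡ 169 (mod 1447)
13^4 = (13^2)^2 ≡ 169^2 = 28561 ≡ 1068 (mod 1447)
13^8 = (13^4)^2 ≡ 1068^2 = 1140624 ≡ 388 (mod 1447)
13^9 = 13^8 · 13^1 ≡ 388 · 13 ≡ 703 (mod 1447).

703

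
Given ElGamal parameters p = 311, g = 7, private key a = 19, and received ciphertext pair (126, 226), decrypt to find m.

209

Shared mask s = c₁^a mod p = 126^19 mod 311.
126^1 ≡ 126 (mod 311)
126^2 = (126^1)^2 ≡ 126^2 = 15876 ≡ 15 (mod 311)
126^4 = (126^2)^2 ≡ 15^2 = 225 ≡ 225 (mod 311)
126^8 = (126^4)^2 ≡ 225^2 = 50625 ≡ 243 (mod 311)
126^16 = (126^8)^2 ≡ 243^2 = 59049 ≡ 270 (mod 311)
126^19 = 126^16 · 126^2 · 126^1 ≡ 270 · 15 · 126 ≡ 260 (mod 311).
So s = 260; s⁻¹ ≡ 250 (mod 311).
m = c₂ · s⁻¹ mod 311 = 226 · 250 mod 311 = 209.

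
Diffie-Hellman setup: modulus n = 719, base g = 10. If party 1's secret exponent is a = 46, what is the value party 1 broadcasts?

592

Public value = 10^46 mod 719.
10^1 ≡ 10 (mod 719)
10^2 = (10^1)^2 ≡ 10^2 = 100 ≡ 100 (mod 719)
10^4 = (10^2)^2 ≡ 100^2 = 10000 ≡ 653 (mod 719)
10^8 = (10^4)^2 ≡ 653^2 = 426409 ≡ 42 (mod 719)
10^16 = (10^8)^2 ≡ 42^2 = 1764 ≡ 326 (mod 719)
10^32 = (10^16)^2 ≡ 326^2 = 106276 ≡ 583 (mod 719)
10^46 = 10^32 · 10^8 · 10^4 · 10^2 ≡ 583 · 42 · 653 · 100 ≡ 592 (mod 719).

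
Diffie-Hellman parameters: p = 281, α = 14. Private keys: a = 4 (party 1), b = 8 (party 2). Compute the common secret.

Party 2 sends B = α^b mod p = 14^8 mod 281.
14^1 ≡ 14 (mod 281)
14^2 = (14^1)^2 ≡ 14^2 = 196 ≡ 196 (mod 281)
14^4 = (14^2)^2 ≡ 196^2 = 38416 ≡ 200 (mod 281)
14^8 = (14^4)^2 ≡ 200^2 = 40000 ≡ 98 (mod 281)
So B = 98. Party 1 then computes K = B^a mod p = 98^4 mod 281.
98^1 ≡ 98 (mod 281)
98^2 = (98^1)^2 ≡ 98^2 = 9604 ≡ 50 (mod 281)
98^4 = (98^2)^2 ≡ 50^2 = 2500 ≡ 252 (mod 281)

252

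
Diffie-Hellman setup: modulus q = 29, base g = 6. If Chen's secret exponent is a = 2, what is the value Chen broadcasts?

Public value = 6^2 mod 29.
6^1 ≡ 6 (mod 29)
6^2 = (6^1)^2 ≡ 6^2 = 36 ≡ 7 (mod 29)

7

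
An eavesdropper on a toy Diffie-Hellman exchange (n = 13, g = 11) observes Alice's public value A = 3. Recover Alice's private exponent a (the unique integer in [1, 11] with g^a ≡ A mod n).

Try successive powers of 11 modulo 13:
11^1 ≡ 11
11^2 ≡ 4
11^3 ≡ 5
11^4 ≡ 3
Found: a = 4.

4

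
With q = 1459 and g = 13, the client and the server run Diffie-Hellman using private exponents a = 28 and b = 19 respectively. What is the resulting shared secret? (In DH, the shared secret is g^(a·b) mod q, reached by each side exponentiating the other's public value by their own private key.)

461

The client sends A = g^a mod q = 13^28 mod 1459.
13^1 ≡ 13 (mod 1459)
13^2 = (13^1)^2 ≡ 13^2 = 169 ≡ 169 (mod 1459)
13^4 = (13^2)^2 ≡ 169^2 = 28561 ≡ 840 (mod 1459)
13^8 = (13^4)^2 ≡ 840^2 = 705600 ≡ 903 (mod 1459)
13^16 = (13^8)^2 ≡ 903^2 = 815409 ≡ 1287 (mod 1459)
13^28 = 13^16 · 13^8 · 13^4 ≡ 1287 · 903 · 840 ≡ 1258 (mod 1459).
So A = 1258. The server then computes K = A^b mod q = 1258^19 mod 1459.
1258^1 ≡ 1258 (mod 1459)
1258^2 = (1258^1)^2 ≡ 1258^2 = 1582564 ≡ 1008 (mod 1459)
1258^4 = (1258^2)^2 ≡ 1008^2 = 1016064 ≡ 600 (mod 1459)
1258^8 = (1258^4)^2 ≡ 600^2 = 360000 ≡ 1086 (mod 1459)
1258^16 = (1258^8)^2 ≡ 1086^2 = 1179396 ≡ 524 (mod 1459)
1258^19 = 1258^16 · 1258^2 · 1258^1 ≡ 524 · 1008 · 1258 ≡ 461 (mod 1459).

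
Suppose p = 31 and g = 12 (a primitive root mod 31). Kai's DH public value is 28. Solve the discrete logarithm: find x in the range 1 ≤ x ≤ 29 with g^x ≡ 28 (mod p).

Try successive powers of 12 modulo 31:
12^1 ≡ 12
12^2 ≡ 20
12^3 ≡ 23
12^4 ≡ 28
Found: x = 4.

4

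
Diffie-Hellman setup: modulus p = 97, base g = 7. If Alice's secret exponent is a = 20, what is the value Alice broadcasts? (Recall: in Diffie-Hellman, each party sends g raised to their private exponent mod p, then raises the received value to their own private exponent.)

9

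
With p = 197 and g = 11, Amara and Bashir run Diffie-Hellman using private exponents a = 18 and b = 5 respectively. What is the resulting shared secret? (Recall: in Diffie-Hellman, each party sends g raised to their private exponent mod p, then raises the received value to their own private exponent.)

163

Amara sends A = g^a mod p = 11^18 mod 197.
11^1 ≡ 11 (mod 197)
11^2 = (11^1)^2 ≡ 11^2 = 121 ≡ 121 (mod 197)
11^4 = (11^2)^2 ≡ 121^2 = 14641 ≡ 63 (mod 197)
11^8 = (11^4)^2 ≡ 63^2 = 3969 ≡ 29 (mod 197)
11^16 = (11^8)^2 ≡ 29^2 = 841 ≡ 53 (mod 197)
11^18 = 11^16 · 11^2 ≡ 53 · 121 ≡ 109 (mod 197).
So A = 109. Bashir then computes K = A^b mod p = 109^5 mod 197.
109^1 ≡ 109 (mod 197)
109^2 = (109^1)^2 ≡ 109^2 = 11881 ≡ 61 (mod 197)
109^4 = (109^2)^2 ≡ 61^2 = 3721 ≡ 175 (mod 197)
109^5 = 109^4 · 109^1 ≡ 175 · 109 ≡ 163 (mod 197).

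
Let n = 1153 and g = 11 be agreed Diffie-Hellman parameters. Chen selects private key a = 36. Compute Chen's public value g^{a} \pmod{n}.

Public value = 11^{36} \pmod{1153}.
11^1 ≡ 11 (mod 1153)
11^2 = (11^1)^2 ≡ 11^2 = 121 ≡ 121 (mod 1153)
11^4 = (11^2)^2 ≡ 121^2 = 14641 ≡ 805 (mod 1153)
11^8 = (11^4)^2 ≡ 805^2 = 648025 ≡ 39 (mod 1153)
11^16 = (11^8)^2 ≡ 39^2 = 1521 ≡ 368 (mod 1153)
11^32 = (11^16)^2 ≡ 368^2 = 135424 ≡ 523 (mod 1153)
11^36 = 11^32 · 11^4 ≡ 523 · 805 ≡ 170 (mod 1153).

170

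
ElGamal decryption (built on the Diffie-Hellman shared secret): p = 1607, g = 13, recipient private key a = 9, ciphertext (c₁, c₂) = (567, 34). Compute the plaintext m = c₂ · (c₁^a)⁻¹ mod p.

1047

Shared mask s = c₁^a mod p = 567^9 mod 1607.
567^1 ≡ 567 (mod 1607)
567^2 = (567^1)^2 ≡ 567^2 = 321489 ≡ 89 (mod 1607)
567^4 = (567^2)^2 ≡ 89^2 = 7921 ≡ 1493 (mod 1607)
567^8 = (567^4)^2 ≡ 1493^2 = 2229049 ≡ 140 (mod 1607)
567^9 = 567^8 · 567^1 ≡ 140 · 567 ≡ 637 (mod 1607).
So s = 637; s⁻¹ ≡ 1496 (mod 1607).
m = c₂ · s⁻¹ mod 1607 = 34 · 1496 mod 1607 = 1047.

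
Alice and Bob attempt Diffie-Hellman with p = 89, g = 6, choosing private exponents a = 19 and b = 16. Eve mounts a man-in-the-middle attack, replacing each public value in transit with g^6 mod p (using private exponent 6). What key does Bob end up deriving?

Bob receives Eve's public value M = 6^6 mod 89 instead of the honest one.
6^1 ≡ 6 (mod 89)
6^2 = (6^1)^2 ≡ 6^2 = 36 ≡ 36 (mod 89)
6^4 = (6^2)^2 ≡ 36^2 = 1296 ≡ 50 (mod 89)
6^6 = 6^4 · 6^2 ≡ 50 · 36 ≡ 20 (mod 89).
So M = 20. Bob computes K = M^16 mod 89.
20^1 ≡ 20 (mod 89)
20^2 = (20^1)^2 ≡ 20^2 = 400 ≡ 44 (mod 89)
20^4 = (20^2)^2 ≡ 44^2 = 1936 ≡ 67 (mod 89)
20^8 = (20^4)^2 ≡ 67^2 = 4489 ≡ 39 (mod 89)
20^16 = (20^8)^2 ≡ 39^2 = 1521 ≡ 8 (mod 89)

8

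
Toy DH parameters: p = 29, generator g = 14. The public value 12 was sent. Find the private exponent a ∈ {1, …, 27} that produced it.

Try successive powers of 14 modulo 29:
14^1 ≡ 14
14^2 ≡ 22
14^3 ≡ 18
14^4 ≡ 20
14^5 ≡ 19
14^6 ≡ 5
14^7 ≡ 12
Found: a = 7.

7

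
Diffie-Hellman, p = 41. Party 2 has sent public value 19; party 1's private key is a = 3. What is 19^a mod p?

Shared key K = 19^3 mod 41.
19^1 ≡ 19 (mod 41)
19^2 = (19^1)^2 ≡ 19^2 = 361 ≡ 33 (mod 41)
19^3 = 19^2 · 19^1 ≡ 33 · 19 ≡ 12 (mod 41).

12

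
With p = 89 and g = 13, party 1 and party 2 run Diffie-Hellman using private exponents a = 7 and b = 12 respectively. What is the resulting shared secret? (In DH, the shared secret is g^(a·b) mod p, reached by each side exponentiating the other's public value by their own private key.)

11

Party 1 sends A = g^a mod p = 13^7 mod 89.
13^1 ≡ 13 (mod 89)
13^2 = (13^1)^2 ≡ 13^2 = 169 ≡ 80 (mod 89)
13^4 = (13^2)^2 ≡ 80^2 = 6400 ≡ 81 (mod 89)
13^7 = 13^4 · 13^2 · 13^1 ≡ 81 · 80 · 13 ≡ 46 (mod 89).
So A = 46. Party 2 then computes K = A^b mod p = 46^12 mod 89.
46^1 ≡ 46 (mod 89)
46^2 = (46^1)^2 ≡ 46^2 = 2116 ≡ 69 (mod 89)
46^4 = (46^2)^2 ≡ 69^2 = 4761 ≡ 44 (mod 89)
46^8 = (46^4)^2 ≡ 44^2 = 1936 ≡ 67 (mod 89)
46^12 = 46^8 · 46^4 ≡ 67 · 44 ≡ 11 (mod 89).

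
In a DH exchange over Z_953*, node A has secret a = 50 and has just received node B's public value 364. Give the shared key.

Shared key K = 364^50 mod 953.
364^1 ≡ 364 (mod 953)
364^2 = (364^1)^2 ≡ 364^2 = 132496 ≡ 29 (mod 953)
364^4 = (364^2)^2 ≡ 29^2 = 841 ≡ 841 (mod 953)
364^8 = (364^4)^2 ≡ 841^2 = 707281 ≡ 155 (mod 953)
364^16 = (364^8)^2 ≡ 155^2 = 24025 ≡ 200 (mod 953)
364^32 = (364^16)^2 ≡ 200^2 = 40000 ≡ 927 (mod 953)
364^50 = 364^32 · 364^16 · 364^2 ≡ 927 · 200 · 29 ≡ 727 (mod 953).

727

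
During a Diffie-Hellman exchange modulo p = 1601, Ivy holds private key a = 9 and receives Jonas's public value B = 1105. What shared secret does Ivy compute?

Shared key K = 1105^9 mod 1601.
1105^1 ≡ 1105 (mod 1601)
1105^2 = (1105^1)^2 ≡ 1105^2 = 1221025 ≡ 1063 (mod 1601)
1105^4 = (1105^2)^2 ≡ 1063^2 = 1129969 ≡ 1264 (mod 1601)
1105^8 = (1105^4)^2 ≡ 1264^2 = 1597696 ≡ 1499 (mod 1601)
1105^9 = 1105^8 · 1105^1 ≡ 1499 · 1105 ≡ 961 (mod 1601).

961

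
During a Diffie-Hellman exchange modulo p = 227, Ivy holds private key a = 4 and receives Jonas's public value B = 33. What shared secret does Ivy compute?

73

Shared key K = 33^4 mod 227.
33^1 ≡ 33 (mod 227)
33^2 = (33^1)^2 ≡ 33^2 = 1089 ≡ 181 (mod 227)
33^4 = (33^2)^2 ≡ 181^2 = 32761 ≡ 73 (mod 227)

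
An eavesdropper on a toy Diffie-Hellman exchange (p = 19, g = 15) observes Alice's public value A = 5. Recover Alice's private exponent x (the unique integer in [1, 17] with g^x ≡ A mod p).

8

Try successive powers of 15 modulo 19:
15^1 ≡ 15
15^2 ≡ 16
15^3 ≡ 12
15^4 ≡ 9
15^5 ≡ 2
15^6 ≡ 11
15^7 ≡ 13
15^8 ≡ 5
Found: x = 8.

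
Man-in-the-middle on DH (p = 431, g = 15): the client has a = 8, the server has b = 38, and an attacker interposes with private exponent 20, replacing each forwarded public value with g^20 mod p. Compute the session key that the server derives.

The server receives an attacker's public value M = 15^20 mod 431 instead of the honest one.
15^1 ≡ 15 (mod 431)
15^2 = (15^1)^2 ≡ 15^2 = 225 ≡ 225 (mod 431)
15^4 = (15^2)^2 ≡ 225^2 = 50625 ≡ 198 (mod 431)
15^8 = (15^4)^2 ≡ 198^2 = 39204 ≡ 414 (mod 431)
15^16 = (15^8)^2 ≡ 414^2 = 171396 ≡ 289 (mod 431)
15^20 = 15^16 · 15^4 ≡ 289 · 198 ≡ 330 (mod 431).
So M = 330. The server computes K = M^38 mod 431.
330^1 ≡ 330 (mod 431)
330^2 = (330^1)^2 ≡ 330^2 = 108900 ≡ 288 (mod 431)
330^4 = (330^2)^2 ≡ 288^2 = 82944 ≡ 192 (mod 431)
330^8 = (330^4)^2 ≡ 192^2 = 36864 ≡ 229 (mod 431)
330^16 = (330^8)^2 ≡ 229^2 = 52441 ≡ 290 (mod 431)
330^32 = (330^16)^2 ≡ 290^2 = 84100 ≡ 55 (mod 431)
330^38 = 330^32 · 330^4 · 330^2 ≡ 55 · 192 · 288 ≡ 144 (mod 431).

144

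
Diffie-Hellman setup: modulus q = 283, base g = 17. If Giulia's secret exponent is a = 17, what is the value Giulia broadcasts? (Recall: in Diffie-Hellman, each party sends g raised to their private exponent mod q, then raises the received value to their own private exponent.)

187

Public value = 17^17 mod 283.
17^1 ≡ 17 (mod 283)
17^2 = (17^1)^2 ≡ 17^2 = 289 ≡ 6 (mod 283)
17^4 = (17^2)^2 ≡ 6^2 = 36 ≡ 36 (mod 283)
17^8 = (17^4)^2 ≡ 36^2 = 1296 ≡ 164 (mod 283)
17^16 = (17^8)^2 ≡ 164^2 = 26896 ≡ 11 (mod 283)
17^17 = 17^16 · 17^1 ≡ 11 · 17 ≡ 187 (mod 283).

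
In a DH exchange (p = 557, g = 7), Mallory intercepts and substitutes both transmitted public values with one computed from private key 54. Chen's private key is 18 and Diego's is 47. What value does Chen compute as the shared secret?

Chen receives Mallory's public value M = 7^54 mod 557 instead of the honest one.
7^1 ≡ 7 (mod 557)
7^2 = (7^1)^2 ≡ 7^2 = 49 ≡ 49 (mod 557)
7^4 = (7^2)^2 ≡ 49^2 = 2401 ≡ 173 (mod 557)
7^8 = (7^4)^2 ≡ 173^2 = 29929 ≡ 408 (mod 557)
7^16 = (7^8)^2 ≡ 408^2 = 166464 ≡ 478 (mod 557)
7^32 = (7^16)^2 ≡ 478^2 = 228484 ≡ 114 (mod 557)
7^54 = 7^32 · 7^16 · 7^4 · 7^2 ≡ 114 · 478 · 173 · 49 ≡ 229 (mod 557).
So M = 229. Chen computes K = M^18 mod 557.
229^1 ≡ 229 (mod 557)
229^2 = (229^1)^2 ≡ 229^2 = 52441 ≡ 83 (mod 557)
229^4 = (229^2)^2 ≡ 83^2 = 6889 ≡ 205 (mod 557)
229^8 = (229^4)^2 ≡ 205^2 = 42025 ≡ 250 (mod 557)
229^16 = (229^8)^2 ≡ 250^2 = 62500 ≡ 116 (mod 557)
229^18 = 229^16 · 229^2 ≡ 116 · 83 ≡ 159 (mod 557).

159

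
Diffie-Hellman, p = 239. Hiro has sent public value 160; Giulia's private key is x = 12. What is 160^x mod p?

Shared key K = 160^12 mod 239.
160^1 ≡ 160 (mod 239)
160^2 = (160^1)^2 ≡ 160^2 = 25600 ≡ 27 (mod 239)
160^4 = (160^2)^2 ≡ 27^2 = 729 ≡ 12 (mod 239)
160^8 = (160^4)^2 ≡ 12^2 = 144 ≡ 144 (mod 239)
160^12 = 160^8 · 160^4 ≡ 144 · 12 ≡ 55 (mod 239).

55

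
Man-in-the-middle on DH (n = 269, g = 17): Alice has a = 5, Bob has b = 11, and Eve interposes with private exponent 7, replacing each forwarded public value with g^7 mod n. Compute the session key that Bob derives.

Bob receives Eve's public value M = 17^7 mod 269 instead of the honest one.
17^1 ≡ 17 (mod 269)
17^2 = (17^1)^2 ≡ 17^2 = 289 ≡ 20 (mod 269)
17^4 = (17^2)^2 ≡ 20^2 = 400 ≡ 131 (mod 269)
17^7 = 17^4 · 17^2 · 17^1 ≡ 131 · 20 · 17 ≡ 155 (mod 269).
So M = 155. Bob computes K = M^11 mod 269.
155^1 ≡ 155 (mod 269)
155^2 = (155^1)^2 ≡ 155^2 = 24025 ≡ 84 (mod 269)
155^4 = (155^2)^2 ≡ 84^2 = 7056 ≡ 62 (mod 269)
155^8 = (155^4)^2 ≡ 62^2 = 3844 ≡ 78 (mod 269)
155^11 = 155^8 · 155^2 · 155^1 ≡ 78 · 84 · 155 ≡ 85 (mod 269).

85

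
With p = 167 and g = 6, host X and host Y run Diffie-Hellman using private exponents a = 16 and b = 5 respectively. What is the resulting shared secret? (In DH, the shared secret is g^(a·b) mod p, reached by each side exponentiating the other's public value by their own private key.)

Host Y sends B = g^b mod p = 6^5 mod 167.
6^1 ≡ 6 (mod 167)
6^2 = (6^1)^2 ≡ 6^2 = 36 ≡ 36 (mod 167)
6^4 = (6^2)^2 ≡ 36^2 = 1296 ≡ 127 (mod 167)
6^5 = 6^4 · 6^1 ≡ 127 · 6 ≡ 94 (mod 167).
So B = 94. Host X then computes K = B^a mod p = 94^16 mod 167.
94^1 ≡ 94 (mod 167)
94^2 = (94^1)^2 ≡ 94^2 = 8836 ≡ 152 (mod 167)
94^4 = (94^2)^2 ≡ 152^2 = 23104 ≡ 58 (mod 167)
94^8 = (94^4)^2 ≡ 58^2 = 3364 ≡ 24 (mod 167)
94^16 = (94^8)^2 ≡ 24^2 = 576 ≡ 75 (mod 167)

75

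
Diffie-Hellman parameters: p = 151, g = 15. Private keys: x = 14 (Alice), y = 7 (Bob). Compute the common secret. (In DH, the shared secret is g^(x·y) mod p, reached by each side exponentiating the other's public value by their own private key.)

22

Alice sends A = g^x mod p = 15^14 mod 151.
15^1 ≡ 15 (mod 151)
15^2 = (15^1)^2 ≡ 15^2 = 225 ≡ 74 (mod 151)
15^4 = (15^2)^2 ≡ 74^2 = 5476 ≡ 40 (mod 151)
15^8 = (15^4)^2 ≡ 40^2 = 1600 ≡ 90 (mod 151)
15^14 = 15^8 · 15^4 · 15^2 ≡ 90 · 40 · 74 ≡ 36 (mod 151).
So A = 36. Bob then computes K = A^y mod p = 36^7 mod 151.
36^1 ≡ 36 (mod 151)
36^2 = (36^1)^2 ≡ 36^2 = 1296 ≡ 88 (mod 151)
36^4 = (36^2)^2 ≡ 88^2 = 7744 ≡ 43 (mod 151)
36^7 = 36^4 · 36^2 · 36^1 ≡ 43 · 88 · 36 ≡ 22 (mod 151).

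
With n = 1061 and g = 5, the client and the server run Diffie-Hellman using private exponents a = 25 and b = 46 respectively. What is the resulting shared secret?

The client sends A = g^a mod n = 5^25 mod 1061.
5^1 ≡ 5 (mod 1061)
5^2 = (5^1)^2 ≡ 5^2 = 25 ≡ 25 (mod 1061)
5^4 = (5^2)^2 ≡ 25^2 = 625 ≡ 625 (mod 1061)
5^8 = (5^4)^2 ≡ 625^2 = 390625 ≡ 177 (mod 1061)
5^16 = (5^8)^2 ≡ 177^2 = 31329 ≡ 560 (mod 1061)
5^25 = 5^16 · 5^8 · 5^1 ≡ 560 · 177 · 5 ≡ 113 (mod 1061).
So A = 113. The server then computes K = A^b mod n = 113^46 mod 1061.
113^1 ≡ 113 (mod 1061)
113^2 = (113^1)^2 ≡ 113^2 = 12769 ≡ 37 (mod 1061)
113^4 = (113^2)^2 ≡ 37^2 = 1369 ≡ 308 (mod 1061)
113^8 = (113^4)^2 ≡ 308^2 = 94864 ≡ 435 (mod 1061)
113^16 = (113^8)^2 ≡ 435^2 = 189225 ≡ 367 (mod 1061)
113^32 = (113^16)^2 ≡ 367^2 = 134689 ≡ 1003 (mod 1061)
113^46 = 113^32 · 113^8 · 113^4 · 113^2 ≡ 1003 · 435 · 308 · 37 ≡ 371 (mod 1061).

371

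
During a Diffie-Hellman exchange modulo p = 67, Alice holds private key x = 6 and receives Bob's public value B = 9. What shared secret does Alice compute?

64

Shared key K = 9^6 mod 67.
9^1 ≡ 9 (mod 67)
9^2 = (9^1)^2 ≡ 9^2 = 81 ≡ 14 (mod 67)
9^4 = (9^2)^2 ≡ 14^2 = 196 ≡ 62 (mod 67)
9^6 = 9^4 · 9^2 ≡ 62 · 14 ≡ 64 (mod 67).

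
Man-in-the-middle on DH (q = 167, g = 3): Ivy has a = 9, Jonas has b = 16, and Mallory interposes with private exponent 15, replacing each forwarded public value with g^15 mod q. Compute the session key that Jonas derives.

29

Jonas receives Mallory's public value M = 3^15 mod 167 instead of the honest one.
3^1 ≡ 3 (mod 167)
3^2 = (3^1)^2 ≡ 3^2 = 9 ≡ 9 (mod 167)
3^4 = (3^2)^2 ≡ 9^2 = 81 ≡ 81 (mod 167)
3^8 = (3^4)^2 ≡ 81^2 = 6561 ≡ 48 (mod 167)
3^15 = 3^8 · 3^4 · 3^2 · 3^1 ≡ 48 · 81 · 9 · 3 ≡ 100 (mod 167).
So M = 100. Jonas computes K = M^16 mod 167.
100^1 ≡ 100 (mod 167)
100^2 = (100^1)^2 ≡ 100^2 = 10000 ≡ 147 (mod 167)
100^4 = (100^2)^2 ≡ 147^2 = 21609 ≡ 66 (mod 167)
100^8 = (100^4)^2 ≡ 66^2 = 4356 ≡ 14 (mod 167)
100^16 = (100^8)^2 ≡ 14^2 = 196 ≡ 29 (mod 167)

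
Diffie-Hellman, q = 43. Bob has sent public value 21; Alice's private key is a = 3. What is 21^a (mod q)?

16

Shared key K = 21^3 mod 43.
21^1 ≡ 21 (mod 43)
21^2 = (21^1)^2 ≡ 21^2 = 441 ≡ 11 (mod 43)
21^3 = 21^2 · 21^1 ≡ 11 · 21 ≡ 16 (mod 43).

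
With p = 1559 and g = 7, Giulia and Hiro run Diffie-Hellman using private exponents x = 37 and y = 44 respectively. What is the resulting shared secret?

Hiro sends B = g^y mod p = 7^44 mod 1559.
7^1 ≡ 7 (mod 1559)
7^2 = (7^1)^2 ≡ 7^2 = 49 ≡ 49 (mod 1559)
7^4 = (7^2)^2 ≡ 49^2 = 2401 ≡ 842 (mod 1559)
7^8 = (7^4)^2 ≡ 842^2 = 708964 ≡ 1178 (mod 1559)
7^16 = (7^8)^2 ≡ 1178^2 = 1387684 ≡ 174 (mod 1559)
7^32 = (7^16)^2 ≡ 174^2 = 30276 ≡ 655 (mod 1559)
7^44 = 7^32 · 7^8 · 7^4 ≡ 655 · 1178 · 842 ≡ 1387 (mod 1559).
So B = 1387. Giulia then computes K = B^x mod p = 1387^37 mod 1559.
1387^1 ≡ 1387 (mod 1559)
1387^2 = (1387^1)^2 ≡ 1387^2 = 1923769 ≡ 1522 (mod 1559)
1387^4 = (1387^2)^2 ≡ 1522^2 = 2316484 ≡ 1369 (mod 1559)
1387^8 = (1387^4)^2 ≡ 1369^2 = 1874161 ≡ 243 (mod 1559)
1387^16 = (1387^8)^2 ≡ 243^2 = 59049 ≡ 1366 (mod 1559)
1387^32 = (1387^16)^2 ≡ 1366^2 = 1865956 ≡ 1392 (mod 1559)
1387^37 = 1387^32 · 1387^4 · 1387^1 ≡ 1392 · 1369 · 1387 ≡ 499 (mod 1559).

499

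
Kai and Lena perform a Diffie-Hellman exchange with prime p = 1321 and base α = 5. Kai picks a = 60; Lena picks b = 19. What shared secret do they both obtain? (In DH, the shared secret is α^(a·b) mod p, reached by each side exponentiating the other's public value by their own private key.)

722

Kai sends A = α^a mod p = 5^60 mod 1321.
5^1 ≡ 5 (mod 1321)
5^2 = (5^1)^2 ≡ 5^2 = 25 ≡ 25 (mod 1321)
5^4 = (5^2)^2 ≡ 25^2 = 625 ≡ 625 (mod 1321)
5^8 = (5^4)^2 ≡ 625^2 = 390625 ≡ 930 (mod 1321)
5^16 = (5^8)^2 ≡ 930^2 = 864900 ≡ 966 (mod 1321)
5^32 = (5^16)^2 ≡ 966^2 = 933156 ≡ 530 (mod 1321)
5^60 = 5^32 · 5^16 · 5^8 · 5^4 ≡ 530 · 966 · 930 · 625 ≡ 925 (mod 1321).
So A = 925. Lena then computes K = A^b mod p = 925^19 mod 1321.
925^1 ≡ 925 (mod 1321)
925^2 = (925^1)^2 ≡ 925^2 = 855625 ≡ 938 (mod 1321)
925^4 = (925^2)^2 ≡ 938^2 = 879844 ≡ 58 (mod 1321)
925^8 = (925^4)^2 ≡ 58^2 = 3364 ≡ 722 (mod 1321)
925^16 = (925^8)^2 ≡ 722^2 = 521284 ≡ 810 (mod 1321)
925^19 = 925^16 · 925^2 · 925^1 ≡ 810 · 938 · 925 ≡ 722 (mod 1321).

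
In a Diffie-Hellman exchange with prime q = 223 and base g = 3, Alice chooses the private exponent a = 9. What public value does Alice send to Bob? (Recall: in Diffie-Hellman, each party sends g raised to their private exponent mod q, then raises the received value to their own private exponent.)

59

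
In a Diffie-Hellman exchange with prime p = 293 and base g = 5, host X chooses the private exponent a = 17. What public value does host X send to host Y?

Public value = 5^17 (mod 293).
5^1 ≡ 5 (mod 293)
5^2 = (5^1)^2 ≡ 5^2 = 25 ≡ 25 (mod 293)
5^4 = (5^2)^2 ≡ 25^2 = 625 ≡ 39 (mod 293)
5^8 = (5^4)^2 ≡ 39^2 = 1521 ≡ 56 (mod 293)
5^16 = (5^8)^2 ≡ 56^2 = 3136 ≡ 206 (mod 293)
5^17 = 5^16 · 5^1 ≡ 206 · 5 ≡ 151 (mod 293).

151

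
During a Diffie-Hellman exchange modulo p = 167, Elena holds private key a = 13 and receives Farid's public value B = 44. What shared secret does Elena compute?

Shared key K = 44^13 mod 167.
44^1 ≡ 44 (mod 167)
44^2 = (44^1)^2 ≡ 44^2 = 1936 ≡ 99 (mod 167)
44^4 = (44^2)^2 ≡ 99^2 = 9801 ≡ 115 (mod 167)
44^8 = (44^4)^2 ≡ 115^2 = 13225 ≡ 32 (mod 167)
44^13 = 44^8 · 44^4 · 44^1 ≡ 32 · 115 · 44 ≡ 97 (mod 167).

97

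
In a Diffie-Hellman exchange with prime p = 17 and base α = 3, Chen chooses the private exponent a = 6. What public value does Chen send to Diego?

Public value = 3^{6} \pmod{17}.
3^1 ≡ 3 (mod 17)
3^2 = (3^1)^2 ≡ 3^2 = 9 ≡ 9 (mod 17)
3^4 = (3^2)^2 ≡ 9^2 = 81 ≡ 13 (mod 17)
3^6 = 3^4 · 3^2 ≡ 13 · 9 ≡ 15 (mod 17).

15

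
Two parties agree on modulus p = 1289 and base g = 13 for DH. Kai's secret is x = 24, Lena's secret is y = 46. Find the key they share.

Kai sends A = g^x mod p = 13^24 mod 1289.
13^1 ≡ 13 (mod 1289)
13^2 = (13^1)^2 ≡ 13^2 = 169 ≡ 169 (mod 1289)
13^4 = (13^2)^2 ≡ 169^2 = 28561 ≡ 203 (mod 1289)
13^8 = (13^4)^2 ≡ 203^2 = 41209 ≡ 1250 (mod 1289)
13^16 = (13^8)^2 ≡ 1250^2 = 1562500 ≡ 232 (mod 1289)
13^24 = 13^16 · 13^8 ≡ 232 · 1250 ≡ 1264 (mod 1289).
So A = 1264. Lena then computes K = A^y mod p = 1264^46 mod 1289.
1264^1 ≡ 1264 (mod 1289)
1264^2 = (1264^1)^2 ≡ 1264^2 = 1597696 ≡ 625 (mod 1289)
1264^4 = (1264^2)^2 ≡ 625^2 = 390625 ≡ 58 (mod 1289)
1264^8 = (1264^4)^2 ≡ 58^2 = 3364 ≡ 786 (mod 1289)
1264^16 = (1264^8)^2 ≡ 786^2 = 617796 ≡ 365 (mod 1289)
1264^32 = (1264^16)^2 ≡ 365^2 = 133225 ≡ 458 (mod 1289)
1264^46 = 1264^32 · 1264^8 · 1264^4 · 1264^2 ≡ 458 · 786 · 58 · 625 ≡ 979 (mod 1289).

979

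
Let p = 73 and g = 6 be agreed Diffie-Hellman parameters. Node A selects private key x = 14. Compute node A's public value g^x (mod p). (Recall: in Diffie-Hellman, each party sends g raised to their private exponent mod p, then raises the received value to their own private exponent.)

Public value = 6^14 (mod 73).
6^1 ≡ 6 (mod 73)
6^2 = (6^1)^2 ≡ 6^2 = 36 ≡ 36 (mod 73)
6^4 = (6^2)^2 ≡ 36^2 = 1296 ≡ 55 (mod 73)
6^8 = (6^4)^2 ≡ 55^2 = 3025 ≡ 32 (mod 73)
6^14 = 6^8 · 6^4 · 6^2 ≡ 32 · 55 · 36 ≡ 69 (mod 73).

69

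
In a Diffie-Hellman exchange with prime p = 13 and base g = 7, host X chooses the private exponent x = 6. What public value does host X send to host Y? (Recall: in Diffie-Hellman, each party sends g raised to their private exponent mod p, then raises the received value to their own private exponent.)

12

Public value = 7^6 (mod 13).
7^1 ≡ 7 (mod 13)
7^2 = (7^1)^2 ≡ 7^2 = 49 ≡ 10 (mod 13)
7^4 = (7^2)^2 ≡ 10^2 = 100 ≡ 9 (mod 13)
7^6 = 7^4 · 7^2 ≡ 9 · 10 ≡ 12 (mod 13).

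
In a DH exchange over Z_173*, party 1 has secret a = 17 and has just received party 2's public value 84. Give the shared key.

Shared key K = 84^17 mod 173.
84^1 ≡ 84 (mod 173)
84^2 = (84^1)^2 ≡ 84^2 = 7056 ≡ 136 (mod 173)
84^4 = (84^2)^2 ≡ 136^2 = 18496 ≡ 158 (mod 173)
84^8 = (84^4)^2 ≡ 158^2 = 24964 ≡ 52 (mod 173)
84^16 = (84^8)^2 ≡ 52^2 = 2704 ≡ 109 (mod 173)
84^17 = 84^16 · 84^1 ≡ 109 · 84 ≡ 160 (mod 173).

160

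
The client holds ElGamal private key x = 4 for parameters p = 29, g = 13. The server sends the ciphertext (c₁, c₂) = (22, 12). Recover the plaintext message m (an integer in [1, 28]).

27

Shared mask s = c₁^x mod p = 22^4 mod 29.
22^1 ≡ 22 (mod 29)
22^2 = (22^1)^2 ≡ 22^2 = 484 ≡ 20 (mod 29)
22^4 = (22^2)^2 ≡ 20^2 = 400 ≡ 23 (mod 29)
So s = 23; s⁻¹ ≡ 24 (mod 29).
m = c₂ · s⁻¹ mod 29 = 12 · 24 mod 29 = 27.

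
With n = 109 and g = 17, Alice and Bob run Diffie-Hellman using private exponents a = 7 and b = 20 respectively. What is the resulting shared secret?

Alice sends A = g^a mod n = 17^7 mod 109.
17^1 ≡ 17 (mod 109)
17^2 = (17^1)^2 ≡ 17^2 = 289 ≡ 71 (mod 109)
17^4 = (17^2)^2 ≡ 71^2 = 5041 ≡ 27 (mod 109)
17^7 = 17^4 · 17^2 · 17^1 ≡ 27 · 71 · 17 ≡ 107 (mod 109).
So A = 107. Bob then computes K = A^b mod n = 107^20 mod 109.
107^1 ≡ 107 (mod 109)
107^2 = (107^1)^2 ≡ 107^2 = 11449 ≡ 4 (mod 109)
107^4 = (107^2)^2 ≡ 4^2 = 16 ≡ 16 (mod 109)
107^8 = (107^4)^2 ≡ 16^2 = 256 ≡ 38 (mod 109)
107^16 = (107^8)^2 ≡ 38^2 = 1444 ≡ 27 (mod 109)
107^20 = 107^16 · 107^4 ≡ 27 · 16 ≡ 105 (mod 109).

105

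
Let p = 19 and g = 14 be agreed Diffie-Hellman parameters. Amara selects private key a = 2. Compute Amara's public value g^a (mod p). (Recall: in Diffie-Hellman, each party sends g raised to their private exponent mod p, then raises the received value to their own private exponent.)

6

Public value = 14^2 (mod 19).
14^1 ≡ 14 (mod 19)
14^2 = (14^1)^2 ≡ 14^2 = 196 ≡ 6 (mod 19)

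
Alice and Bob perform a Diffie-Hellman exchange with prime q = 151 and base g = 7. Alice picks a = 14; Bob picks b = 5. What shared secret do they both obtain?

128

Bob sends B = g^b mod q = 7^5 mod 151.
7^1 ≡ 7 (mod 151)
7^2 = (7^1)^2 ≡ 7^2 = 49 ≡ 49 (mod 151)
7^4 = (7^2)^2 ≡ 49^2 = 2401 ≡ 136 (mod 151)
7^5 = 7^4 · 7^1 ≡ 136 · 7 ≡ 46 (mod 151).
So B = 46. Alice then computes K = B^a mod q = 46^14 mod 151.
46^1 ≡ 46 (mod 151)
46^2 = (46^1)^2 ≡ 46^2 = 2116 ≡ 2 (mod 151)
46^4 = (46^2)^2 ≡ 2^2 = 4 ≡ 4 (mod 151)
46^8 = (46^4)^2 ≡ 4^2 = 16 ≡ 16 (mod 151)
46^14 = 46^8 · 46^4 · 46^2 ≡ 16 · 4 · 2 ≡ 128 (mod 151).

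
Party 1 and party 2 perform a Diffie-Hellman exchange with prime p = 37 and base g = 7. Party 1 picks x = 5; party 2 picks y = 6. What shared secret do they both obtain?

Party 1 sends A = g^x mod p = 7^5 mod 37.
7^1 ≡ 7 (mod 37)
7^2 = (7^1)^2 ≡ 7^2 = 49 ≡ 12 (mod 37)
7^4 = (7^2)^2 ≡ 12^2 = 144 ≡ 33 (mod 37)
7^5 = 7^4 · 7^1 ≡ 33 · 7 ≡ 9 (mod 37).
So A = 9. Party 2 then computes K = A^y mod p = 9^6 mod 37.
9^1 ≡ 9 (mod 37)
9^2 = (9^1)^2 ≡ 9^2 = 81 ≡ 7 (mod 37)
9^4 = (9^2)^2 ≡ 7^2 = 49 ≡ 12 (mod 37)
9^6 = 9^4 · 9^2 ≡ 12 · 7 ≡ 10 (mod 37).

10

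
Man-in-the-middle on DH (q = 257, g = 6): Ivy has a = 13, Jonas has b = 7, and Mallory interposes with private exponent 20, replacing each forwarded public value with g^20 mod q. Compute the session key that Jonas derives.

211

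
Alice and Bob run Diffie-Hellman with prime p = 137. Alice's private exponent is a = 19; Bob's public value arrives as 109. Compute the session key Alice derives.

Shared key K = 109^19 mod 137.
109^1 ≡ 109 (mod 137)
109^2 = (109^1)^2 ≡ 109^2 = 11881 ≡ 99 (mod 137)
109^4 = (109^2)^2 ≡ 99^2 = 9801 ≡ 74 (mod 137)
109^8 = (109^4)^2 ≡ 74^2 = 5476 ≡ 133 (mod 137)
109^16 = (109^8)^2 ≡ 133^2 = 17689 ≡ 16 (mod 137)
109^19 = 109^16 · 109^2 · 109^1 ≡ 16 · 99 · 109 ≡ 36 (mod 137).

36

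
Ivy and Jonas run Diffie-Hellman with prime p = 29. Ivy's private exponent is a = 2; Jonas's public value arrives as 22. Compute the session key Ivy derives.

20

Shared key K = 22^2 mod 29.
22^1 ≡ 22 (mod 29)
22^2 = (22^1)^2 ≡ 22^2 = 484 ≡ 20 (mod 29)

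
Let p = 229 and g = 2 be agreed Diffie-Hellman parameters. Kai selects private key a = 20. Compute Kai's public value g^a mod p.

214

Public value = 2^20 mod 229.
2^1 ≡ 2 (mod 229)
2^2 = (2^1)^2 ≡ 2^2 = 4 ≡ 4 (mod 229)
2^4 = (2^2)^2 ≡ 4^2 = 16 ≡ 16 (mod 229)
2^8 = (2^4)^2 ≡ 16^2 = 256 ≡ 27 (mod 229)
2^16 = (2^8)^2 ≡ 27^2 = 729 ≡ 42 (mod 229)
2^20 = 2^16 · 2^4 ≡ 42 · 16 ≡ 214 (mod 229).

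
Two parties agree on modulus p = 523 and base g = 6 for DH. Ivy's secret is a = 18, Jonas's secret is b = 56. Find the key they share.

345

Ivy sends A = g^a mod p = 6^18 mod 523.
6^1 ≡ 6 (mod 523)
6^2 = (6^1)^2 ≡ 6^2 = 36 ≡ 36 (mod 523)
6^4 = (6^2)^2 ≡ 36^2 = 1296 ≡ 250 (mod 523)
6^8 = (6^4)^2 ≡ 250^2 = 62500 ≡ 263 (mod 523)
6^16 = (6^8)^2 ≡ 263^2 = 69169 ≡ 133 (mod 523)
6^18 = 6^16 · 6^2 ≡ 133 · 36 ≡ 81 (mod 523).
So A = 81. Jonas then computes K = A^b mod p = 81^56 mod 523.
81^1 ≡ 81 (mod 523)
81^2 = (81^1)^2 ≡ 81^2 = 6561 ≡ 285 (mod 523)
81^4 = (81^2)^2 ≡ 285^2 = 81225 ≡ 160 (mod 523)
81^8 = (81^4)^2 ≡ 160^2 = 25600 ≡ 496 (mod 523)
81^16 = (81^8)^2 ≡ 496^2 = 246016 ≡ 206 (mod 523)
81^32 = (81^16)^2 ≡ 206^2 = 42436 ≡ 73 (mod 523)
81^56 = 81^32 · 81^16 · 81^8 ≡ 73 · 206 · 496 ≡ 345 (mod 523).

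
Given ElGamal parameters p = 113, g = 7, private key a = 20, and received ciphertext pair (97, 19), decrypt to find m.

Shared mask s = c₁^a mod p = 97^20 mod 113.
97^1 ≡ 97 (mod 113)
97^2 = (97^1)^2 ≡ 97^2 = 9409 ≡ 30 (mod 113)
97^4 = (97^2)^2 ≡ 30^2 = 900 ≡ 109 (mod 113)
97^8 = (97^4)^2 ≡ 109^2 = 11881 ≡ 16 (mod 113)
97^16 = (97^8)^2 ≡ 16^2 = 256 ≡ 30 (mod 113)
97^20 = 97^16 · 97^4 ≡ 30 · 109 ≡ 106 (mod 113).
So s = 106; s⁻¹ ≡ 16 (mod 113).
m = c₂ · s⁻¹ mod 113 = 19 · 16 mod 113 = 78.

78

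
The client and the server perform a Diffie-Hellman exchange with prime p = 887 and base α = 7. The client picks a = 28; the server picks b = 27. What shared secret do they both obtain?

The client sends A = α^a mod p = 7^28 mod 887.
7^1 ≡ 7 (mod 887)
7^2 = (7^1)^2 ≡ 7^2 = 49 ≡ 49 (mod 887)
7^4 = (7^2)^2 ≡ 49^2 = 2401 ≡ 627 (mod 887)
7^8 = (7^4)^2 ≡ 627^2 = 393129 ≡ 188 (mod 887)
7^16 = (7^8)^2 ≡ 188^2 = 35344 ≡ 751 (mod 887)
7^28 = 7^16 · 7^8 · 7^4 ≡ 751 · 188 · 627 ≡ 502 (mod 887).
So A = 502. The server then computes K = A^b mod p = 502^27 mod 887.
502^1 ≡ 502 (mod 887)
502^2 = (502^1)^2 ≡ 502^2 = 252004 ≡ 96 (mod 887)
502^4 = (502^2)^2 ≡ 96^2 = 9216 ≡ 346 (mod 887)
502^8 = (502^4)^2 ≡ 346^2 = 119716 ≡ 858 (mod 887)
502^16 = (502^8)^2 ≡ 858^2 = 736164 ≡ 841 (mod 887)
502^27 = 502^16 · 502^8 · 502^2 · 502^1 ≡ 841 · 858 · 96 · 502 ≡ 142 (mod 887).

142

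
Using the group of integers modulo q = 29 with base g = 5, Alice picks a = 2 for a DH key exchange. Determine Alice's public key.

25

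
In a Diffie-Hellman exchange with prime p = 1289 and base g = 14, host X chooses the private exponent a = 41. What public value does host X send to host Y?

314

Public value = 14^41 mod 1289.
14^1 ≡ 14 (mod 1289)
14^2 = (14^1)^2 ≡ 14^2 = 196 ≡ 196 (mod 1289)
14^4 = (14^2)^2 ≡ 196^2 = 38416 ≡ 1035 (mod 1289)
14^8 = (14^4)^2 ≡ 1035^2 = 1071225 ≡ 66 (mod 1289)
14^16 = (14^8)^2 ≡ 66^2 = 4356 ≡ 489 (mod 1289)
14^32 = (14^16)^2 ≡ 489^2 = 239121 ≡ 656 (mod 1289)
14^41 = 14^32 · 14^8 · 14^1 ≡ 656 · 66 · 14 ≡ 314 (mod 1289).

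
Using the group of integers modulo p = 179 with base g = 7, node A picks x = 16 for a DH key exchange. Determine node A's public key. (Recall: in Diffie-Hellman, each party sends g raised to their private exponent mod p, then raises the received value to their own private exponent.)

138

Public value = 7^16 mod 179.
7^1 ≡ 7 (mod 179)
7^2 = (7^1)^2 ≡ 7^2 = 49 ≡ 49 (mod 179)
7^4 = (7^2)^2 ≡ 49^2 = 2401 ≡ 74 (mod 179)
7^8 = (7^4)^2 ≡ 74^2 = 5476 ≡ 106 (mod 179)
7^16 = (7^8)^2 ≡ 106^2 = 11236 ≡ 138 (mod 179)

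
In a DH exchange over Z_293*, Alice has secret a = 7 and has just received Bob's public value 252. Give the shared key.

Shared key K = 252^7 mod 293.
252^1 ≡ 252 (mod 293)
252^2 = (252^1)^2 ≡ 252^2 = 63504 ≡ 216 (mod 293)
252^4 = (252^2)^2 ≡ 216^2 = 46656 ≡ 69 (mod 293)
252^7 = 252^4 · 252^2 · 252^1 ≡ 69 · 216 · 252 ≡ 134 (mod 293).

134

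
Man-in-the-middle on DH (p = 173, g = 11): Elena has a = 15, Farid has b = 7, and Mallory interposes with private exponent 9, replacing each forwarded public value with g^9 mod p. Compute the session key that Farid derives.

Farid receives Mallory's public value M = 11^9 mod 173 instead of the honest one.
11^1 ≡ 11 (mod 173)
11^2 = (11^1)^2 ≡ 11^2 = 121 ≡ 121 (mod 173)
11^4 = (11^2)^2 ≡ 121^2 = 14641 ≡ 109 (mod 173)
11^8 = (11^4)^2 ≡ 109^2 = 11881 ≡ 117 (mod 173)
11^9 = 11^8 · 11^1 ≡ 117 · 11 ≡ 76 (mod 173).
So M = 76. Farid computes K = M^7 mod 173.
76^1 ≡ 76 (mod 173)
76^2 = (76^1)^2 ≡ 76^2 = 5776 ≡ 67 (mod 173)
76^4 = (76^2)^2 ≡ 67^2 = 4489 ≡ 164 (mod 173)
76^7 = 76^4 · 76^2 · 76^1 ≡ 164 · 67 · 76 ≡ 17 (mod 173).

17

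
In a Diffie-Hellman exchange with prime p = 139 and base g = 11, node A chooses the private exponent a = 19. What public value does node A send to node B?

13

Public value = 11^19 (mod 139).
11^1 ≡ 11 (mod 139)
11^2 = (11^1)^2 ≡ 11^2 = 121 ≡ 121 (mod 139)
11^4 = (11^2)^2 ≡ 121^2 = 14641 ≡ 46 (mod 139)
11^8 = (11^4)^2 ≡ 46^2 = 2116 ≡ 31 (mod 139)
11^16 = (11^8)^2 ≡ 31^2 = 961 ≡ 127 (mod 139)
11^19 = 11^16 · 11^2 · 11^1 ≡ 127 · 121 · 11 ≡ 13 (mod 139).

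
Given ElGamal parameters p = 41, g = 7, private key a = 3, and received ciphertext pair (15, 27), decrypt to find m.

21

Shared mask s = c₁^a mod p = 15^3 mod 41.
15^1 ≡ 15 (mod 41)
15^2 = (15^1)^2 ≡ 15^2 = 225 ≡ 20 (mod 41)
15^3 = 15^2 · 15^1 ≡ 20 · 15 ≡ 13 (mod 41).
So s = 13; s⁻¹ ≡ 19 (mod 41).
m = c₂ · s⁻¹ mod 41 = 27 · 19 mod 41 = 21.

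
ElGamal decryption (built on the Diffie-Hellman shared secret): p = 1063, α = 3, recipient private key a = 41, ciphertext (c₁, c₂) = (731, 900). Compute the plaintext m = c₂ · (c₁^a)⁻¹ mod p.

920

Shared mask s = c₁^a mod p = 731^41 mod 1063.
731^1 ≡ 731 (mod 1063)
731^2 = (731^1)^2 ≡ 731^2 = 534361 ≡ 735 (mod 1063)
731^4 = (731^2)^2 ≡ 735^2 = 540225 ≡ 221 (mod 1063)
731^8 = (731^4)^2 ≡ 221^2 = 48841 ≡ 1006 (mod 1063)
731^16 = (731^8)^2 ≡ 1006^2 = 1012036 ≡ 60 (mod 1063)
731^32 = (731^16)^2 ≡ 60^2 = 3600 ≡ 411 (mod 1063)
731^41 = 731^32 · 731^8 · 731^1 ≡ 411 · 1006 · 731 ≡ 856 (mod 1063).
So s = 856; s⁻¹ ≡ 190 (mod 1063).
m = c₂ · s⁻¹ mod 1063 = 900 · 190 mod 1063 = 920.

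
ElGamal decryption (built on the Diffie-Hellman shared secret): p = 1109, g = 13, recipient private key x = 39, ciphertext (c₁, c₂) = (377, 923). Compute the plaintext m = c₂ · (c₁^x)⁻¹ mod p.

Shared mask s = c₁^x mod p = 377^39 mod 1109.
377^1 ≡ 377 (mod 1109)
377^2 = (377^1)^2 ≡ 377^2 = 142129 ≡ 177 (mod 1109)
377^4 = (377^2)^2 ≡ 177^2 = 31329 ≡ 277 (mod 1109)
377^8 = (377^4)^2 ≡ 277^2 = 76729 ≡ 208 (mod 1109)
377^16 = (377^8)^2 ≡ 208^2 = 43264 ≡ 13 (mod 1109)
377^32 = (377^16)^2 ≡ 13^2 = 169 ≡ 169 (mod 1109)
377^39 = 377^32 · 377^4 · 377^2 · 377^1 ≡ 169 · 277 · 177 · 377 ≡ 55 (mod 1109).
So s = 55; s⁻¹ ≡ 121 (mod 1109).
m = c₂ · s⁻¹ mod 1109 = 923 · 121 mod 1109 = 783.

783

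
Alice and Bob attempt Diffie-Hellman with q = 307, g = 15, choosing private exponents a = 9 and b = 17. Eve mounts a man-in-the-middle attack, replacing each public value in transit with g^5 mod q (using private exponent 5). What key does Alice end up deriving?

81

Alice receives Eve's public value M = 15^5 mod 307 instead of the honest one.
15^1 ≡ 15 (mod 307)
15^2 = (15^1)^2 ≡ 15^2 = 225 ≡ 225 (mod 307)
15^4 = (15^2)^2 ≡ 225^2 = 50625 ≡ 277 (mod 307)
15^5 = 15^4 · 15^1 ≡ 277 · 15 ≡ 164 (mod 307).
So M = 164. Alice computes K = M^9 mod 307.
164^1 ≡ 164 (mod 307)
164^2 = (164^1)^2 ≡ 164^2 = 26896 ≡ 187 (mod 307)
164^4 = (164^2)^2 ≡ 187^2 = 34969 ≡ 278 (mod 307)
164^8 = (164^4)^2 ≡ 278^2 = 77284 ≡ 227 (mod 307)
164^9 = 164^8 · 164^1 ≡ 227 · 164 ≡ 81 (mod 307).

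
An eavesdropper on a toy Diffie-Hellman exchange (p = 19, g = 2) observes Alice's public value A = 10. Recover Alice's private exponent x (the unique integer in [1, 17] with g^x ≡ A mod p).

Try successive powers of 2 modulo 19:
2^1 ≡ 2
2^2 ≡ 4
2^3 ≡ 8
2^4 ≡ 16
2^5 ≡ 13
2^6 ≡ 7
2^7 ≡ 14
2^8 ≡ 9
2^9 ≡ 18
2^10 ≡ 17
2^11 ≡ 15
2^12 ≡ 11
2^13 ≡ 3
2^14 ≡ 6
2^15 ≡ 12
2^16 ≡ 5
2^17 ≡ 10
Found: x = 17.

17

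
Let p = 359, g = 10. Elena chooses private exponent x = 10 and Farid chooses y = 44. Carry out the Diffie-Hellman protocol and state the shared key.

333

Farid sends B = g^y mod p = 10^44 mod 359.
10^1 ≡ 10 (mod 359)
10^2 = (10^1)^2 ≡ 10^2 = 100 ≡ 100 (mod 359)
10^4 = (10^2)^2 ≡ 100^2 = 10000 ≡ 307 (mod 359)
10^8 = (10^4)^2 ≡ 307^2 = 94249 ≡ 191 (mod 359)
10^16 = (10^8)^2 ≡ 191^2 = 36481 ≡ 222 (mod 359)
10^32 = (10^16)^2 ≡ 222^2 = 49284 ≡ 101 (mod 359)
10^44 = 10^32 · 10^8 · 10^4 ≡ 101 · 191 · 307 ≡ 273 (mod 359).
So B = 273. Elena then computes K = B^x mod p = 273^10 mod 359.
273^1 ≡ 273 (mod 359)
273^2 = (273^1)^2 ≡ 273^2 = 74529 ≡ 216 (mod 359)
273^4 = (273^2)^2 ≡ 216^2 = 46656 ≡ 345 (mod 359)
273^8 = (273^4)^2 ≡ 345^2 = 119025 ≡ 196 (mod 359)
273^10 = 273^8 · 273^2 ≡ 196 · 216 ≡ 333 (mod 359).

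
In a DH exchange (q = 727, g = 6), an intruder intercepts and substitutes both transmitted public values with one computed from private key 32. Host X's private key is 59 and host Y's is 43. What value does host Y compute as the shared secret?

71

Host Y receives an intruder's public value M = 6^32 mod 727 instead of the honest one.
6^1 ≡ 6 (mod 727)
6^2 = (6^1)^2 ≡ 6^2 = 36 ≡ 36 (mod 727)
6^4 = (6^2)^2 ≡ 36^2 = 1296 ≡ 569 (mod 727)
6^8 = (6^4)^2 ≡ 569^2 = 323761 ≡ 246 (mod 727)
6^16 = (6^8)^2 ≡ 246^2 = 60516 ≡ 175 (mod 727)
6^32 = (6^16)^2 ≡ 175^2 = 30625 ≡ 91 (mod 727)
So M = 91. Host Y computes K = M^43 mod 727.
91^1 ≡ 91 (mod 727)
91^2 = (91^1)^2 ≡ 91^2 = 8281 ≡ 284 (mod 727)
91^4 = (91^2)^2 ≡ 284^2 = 80656 ≡ 686 (mod 727)
91^8 = (91^4)^2 ≡ 686^2 = 470596 ≡ 227 (mod 727)
91^16 = (91^8)^2 ≡ 227^2 = 51529 ≡ 639 (mod 727)
91^32 = (91^16)^2 ≡ 639^2 = 408321 ≡ 474 (mod 727)
91^43 = 91^32 · 91^8 · 91^2 · 91^1 ≡ 474 · 227 · 284 · 91 ≡ 71 (mod 727).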